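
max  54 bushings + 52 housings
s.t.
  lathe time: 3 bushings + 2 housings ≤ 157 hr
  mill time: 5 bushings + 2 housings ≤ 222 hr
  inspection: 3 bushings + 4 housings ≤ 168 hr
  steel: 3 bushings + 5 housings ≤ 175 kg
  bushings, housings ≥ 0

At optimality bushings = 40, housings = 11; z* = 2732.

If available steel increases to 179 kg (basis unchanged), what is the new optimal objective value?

At the optimum: lathe time uses 142 of 157 (slack = 15); mill time uses 222 of 222 (binding); inspection uses 164 of 168 (slack = 4); steel uses 175 of 175 (binding).
By complementary slackness, y = 0 for the non-binding constraints.
Dual feasibility on the basic columns requires 5·y_mill time + 3·y_steel = 54, 2·y_mill time + 5·y_steel = 52.
This yields shadow prices y_mill time = 6, y_steel = 8.
Δz = y_steel·Δb = 8 × (4) = 32, so new z* = 2732 + 32 = 2764.

2764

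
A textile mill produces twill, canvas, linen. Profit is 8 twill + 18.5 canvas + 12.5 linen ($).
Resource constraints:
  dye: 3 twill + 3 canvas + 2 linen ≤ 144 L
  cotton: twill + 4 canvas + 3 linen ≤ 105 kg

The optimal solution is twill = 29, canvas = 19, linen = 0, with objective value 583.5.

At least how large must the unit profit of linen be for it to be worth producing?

Both dye and cotton are binding at x*.
From A_Bᵀ y = c: 3·y_dye + 1·y_cotton = 8; 3·y_dye + 4·y_cotton = 18.5.
Solving: y_dye = 1.5, y_cotton = 3.5.
linen enters the basis when its profit ≥ yᵀa₃ = 1.5·2 + 3.5·3 = 13.5.

13.5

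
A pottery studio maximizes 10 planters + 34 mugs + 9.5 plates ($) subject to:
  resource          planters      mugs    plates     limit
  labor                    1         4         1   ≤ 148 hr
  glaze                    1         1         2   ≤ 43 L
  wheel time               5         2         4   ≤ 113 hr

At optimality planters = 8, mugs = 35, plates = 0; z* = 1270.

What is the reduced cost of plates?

-2.5

At the optimum: labor uses 148 of 148 (binding); glaze uses 43 of 43 (binding); wheel time uses 110 of 113 (slack = 3).
By complementary slackness, y = 0 for the non-binding constraint.
Dual feasibility on the basic columns requires 1·y_labor + 1·y_glaze = 10, 4·y_labor + 1·y_glaze = 34.
This yields shadow prices y_labor = 8, y_glaze = 2.
Reduced cost of plates: c₃ − yᵀa₃ = 9.5 − (8·1 + 2·2) = 9.5 − 12 = -2.5.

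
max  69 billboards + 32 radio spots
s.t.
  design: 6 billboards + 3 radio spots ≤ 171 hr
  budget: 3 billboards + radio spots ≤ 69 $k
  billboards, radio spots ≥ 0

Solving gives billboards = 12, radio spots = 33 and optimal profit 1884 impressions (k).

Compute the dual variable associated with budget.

Both design and budget are binding at x*.
The binding rows give the dual system: 6·y_design + 3·y_budget = 69 and 3·y_design + 1·y_budget = 32.
→ y_design = 9 and y_budget = 5.
Shadow price of budget = 5.

5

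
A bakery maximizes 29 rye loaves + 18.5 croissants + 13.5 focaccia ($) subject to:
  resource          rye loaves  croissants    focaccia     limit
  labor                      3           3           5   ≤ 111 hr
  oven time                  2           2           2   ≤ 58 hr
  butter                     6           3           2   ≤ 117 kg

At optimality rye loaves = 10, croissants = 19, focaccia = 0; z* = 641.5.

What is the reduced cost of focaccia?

-1.5

Binding: oven time and butter. Non-binding: labor (24 unused).
Slack constraints have shadow price 0 (complementary slackness).
The binding rows give the dual system: 2·y_oven time + 6·y_butter = 29 and 2·y_oven time + 3·y_butter = 18.5.
→ y_oven time = 4 and y_butter = 3.5.
Reduced cost of focaccia: c₃ − yᵀa₃ = 13.5 − (4·2 + 3.5·2) = 13.5 − 15 = -1.5.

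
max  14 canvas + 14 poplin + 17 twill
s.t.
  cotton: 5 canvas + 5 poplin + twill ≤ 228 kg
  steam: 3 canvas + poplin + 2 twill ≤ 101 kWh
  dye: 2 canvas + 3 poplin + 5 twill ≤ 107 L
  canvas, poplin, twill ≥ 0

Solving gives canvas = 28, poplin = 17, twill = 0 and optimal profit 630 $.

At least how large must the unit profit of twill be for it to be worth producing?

At the optimum: cotton uses 225 of 228 (slack = 3); steam uses 101 of 101 (binding); dye uses 107 of 107 (binding).
Since cotton is not tight, its dual is 0.
From A_Bᵀ y = c: 3·y_steam + 2·y_dye = 14; 1·y_steam + 3·y_dye = 14.
→ y_steam = 2 and y_dye = 4.
twill enters the basis when its profit ≥ yᵀa₃ = 2·2 + 4·5 = 24.

24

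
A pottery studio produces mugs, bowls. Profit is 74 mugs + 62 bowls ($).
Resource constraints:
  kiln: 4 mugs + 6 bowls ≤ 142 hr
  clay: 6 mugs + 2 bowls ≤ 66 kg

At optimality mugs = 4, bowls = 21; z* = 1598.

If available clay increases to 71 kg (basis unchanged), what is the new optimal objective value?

Both kiln and clay are binding at x*.
The binding rows give the dual system: 4·y_kiln + 6·y_clay = 74 and 6·y_kiln + 2·y_clay = 62.
Solving: y_kiln = 8, y_clay = 7.
Δz = y_clay·Δb = 7 × (5) = 35, so new z* = 1598 + 35 = 1633.

1633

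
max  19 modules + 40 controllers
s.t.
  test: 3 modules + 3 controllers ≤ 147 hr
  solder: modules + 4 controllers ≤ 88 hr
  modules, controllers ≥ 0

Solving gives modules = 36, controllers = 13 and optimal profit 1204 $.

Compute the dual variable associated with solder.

7

Check each constraint at x*: test 147/147 (tight); solder 88/88 (tight).
Dual feasibility on the basic columns requires 3·y_test + 1·y_solder = 19, 3·y_test + 4·y_solder = 40.
This yields shadow prices y_test = 4, y_solder = 7.
Shadow price of solder = 7.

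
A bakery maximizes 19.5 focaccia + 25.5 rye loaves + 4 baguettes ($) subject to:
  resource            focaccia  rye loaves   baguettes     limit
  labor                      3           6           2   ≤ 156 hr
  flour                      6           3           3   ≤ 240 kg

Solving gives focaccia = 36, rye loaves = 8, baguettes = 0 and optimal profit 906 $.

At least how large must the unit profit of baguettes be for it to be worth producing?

11.5

At the optimum: labor uses 156 of 156 (binding); flour uses 240 of 240 (binding).
From A_Bᵀ y = c: 3·y_labor + 6·y_flour = 19.5; 6·y_labor + 3·y_flour = 25.5.
This yields shadow prices y_labor = 3.5, y_flour = 1.5.
baguettes enters the basis when its profit ≥ yᵀa₃ = 3.5·2 + 1.5·3 = 11.5.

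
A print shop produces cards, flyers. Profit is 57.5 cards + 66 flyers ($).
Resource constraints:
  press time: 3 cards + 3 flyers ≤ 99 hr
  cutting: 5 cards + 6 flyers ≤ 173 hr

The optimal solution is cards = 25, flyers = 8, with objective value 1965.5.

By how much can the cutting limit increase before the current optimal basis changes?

Binding constraints: press time, cutting. The basis is B = [[3,3],[5,6]] with det 3.
Per unit increase in cutting, x* moves by d = (-1, 1).
The basis stays optimal until cards reaches 0; allowable increase = 25 hr.

25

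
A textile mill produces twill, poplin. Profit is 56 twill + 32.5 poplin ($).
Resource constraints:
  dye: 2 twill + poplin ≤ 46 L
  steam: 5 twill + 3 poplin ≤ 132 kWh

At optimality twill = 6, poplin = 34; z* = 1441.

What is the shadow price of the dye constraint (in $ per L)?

5.5

Both dye and steam are binding at x*.
Dual feasibility on the basic columns requires 2·y_dye + 5·y_steam = 56, 1·y_dye + 3·y_steam = 32.5.
→ y_dye = 5.5 and y_steam = 9.
Shadow price of dye = 5.5.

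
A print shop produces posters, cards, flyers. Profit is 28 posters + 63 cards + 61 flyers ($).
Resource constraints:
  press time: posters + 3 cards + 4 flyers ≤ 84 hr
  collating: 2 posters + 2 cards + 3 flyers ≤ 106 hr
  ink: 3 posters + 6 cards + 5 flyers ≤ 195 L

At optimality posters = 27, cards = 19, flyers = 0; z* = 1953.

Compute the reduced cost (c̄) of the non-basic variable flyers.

At the optimum: press time uses 84 of 84 (binding); collating uses 92 of 106 (slack = 14); ink uses 195 of 195 (binding).
By complementary slackness, y = 0 for the non-binding constraint.
From A_Bᵀ y = c: 1·y_press time + 3·y_ink = 28; 3·y_press time + 6·y_ink = 63.
→ y_press time = 7 and y_ink = 7.
Reduced cost of flyers: c₃ − yᵀa₃ = 61 − (7·4 + 7·5) = 61 − 63 = -2.

-2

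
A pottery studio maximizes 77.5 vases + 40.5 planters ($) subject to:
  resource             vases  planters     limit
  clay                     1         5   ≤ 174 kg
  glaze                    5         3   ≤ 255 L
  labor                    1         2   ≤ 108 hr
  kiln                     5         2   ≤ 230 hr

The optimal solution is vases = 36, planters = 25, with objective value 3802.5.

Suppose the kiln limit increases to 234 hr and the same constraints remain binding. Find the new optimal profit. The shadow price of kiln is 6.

Δb = 4, so new z* = 3802.5 + (6)·(4) = 3802.5 + 24 = 3826.5.

3826.5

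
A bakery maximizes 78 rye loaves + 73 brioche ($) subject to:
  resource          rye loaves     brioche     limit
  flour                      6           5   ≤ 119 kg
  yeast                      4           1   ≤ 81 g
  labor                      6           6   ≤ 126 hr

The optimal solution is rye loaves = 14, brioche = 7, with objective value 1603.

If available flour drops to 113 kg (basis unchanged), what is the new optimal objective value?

1573

At the optimum: flour uses 119 of 119 (binding); yeast uses 63 of 81 (slack = 18); labor uses 126 of 126 (binding).
Slack constraints have shadow price 0 (complementary slackness).
The binding rows give the dual system: 6·y_flour + 6·y_labor = 78 and 5·y_flour + 6·y_labor = 73.
Solving: y_flour = 5, y_labor = 8.
Δz = y_flour·Δb = 5 × (-6) = -30, so new z* = 1603 − 30 = 1573.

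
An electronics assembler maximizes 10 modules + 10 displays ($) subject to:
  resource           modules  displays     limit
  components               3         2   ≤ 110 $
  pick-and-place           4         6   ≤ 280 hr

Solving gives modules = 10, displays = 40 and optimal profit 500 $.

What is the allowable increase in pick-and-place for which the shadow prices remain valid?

50

Binding constraints: components, pick-and-place. The basis is B = [[3,2],[4,6]] with det 10.
Per unit increase in pick-and-place, x* moves by d = (-0.2, 0.3).
The basis stays optimal until modules reaches 0; allowable increase = 50 hr.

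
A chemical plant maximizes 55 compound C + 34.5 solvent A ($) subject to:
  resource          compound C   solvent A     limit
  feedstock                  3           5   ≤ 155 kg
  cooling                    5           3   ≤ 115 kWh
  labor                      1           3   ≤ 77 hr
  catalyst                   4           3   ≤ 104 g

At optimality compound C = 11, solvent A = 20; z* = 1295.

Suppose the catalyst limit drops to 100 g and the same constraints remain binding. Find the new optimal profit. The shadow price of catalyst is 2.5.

1285

Δb = -4, so new z* = 1295 + (2.5)·(-4) = 1295 − 10 = 1285.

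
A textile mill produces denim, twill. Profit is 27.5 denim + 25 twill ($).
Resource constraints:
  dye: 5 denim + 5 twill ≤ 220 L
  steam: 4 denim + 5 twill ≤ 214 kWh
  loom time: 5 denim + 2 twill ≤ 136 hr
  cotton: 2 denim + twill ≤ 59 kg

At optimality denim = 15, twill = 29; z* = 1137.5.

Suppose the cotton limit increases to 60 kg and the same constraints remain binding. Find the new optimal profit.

1140

Binding: dye and cotton. Non-binding: steam (9 unused), loom time (3 unused).
Slack constraints have shadow price 0 (complementary slackness).
The binding rows give the dual system: 5·y_dye + 2·y_cotton = 27.5 and 5·y_dye + 1·y_cotton = 25.
→ y_dye = 4.5 and y_cotton = 2.5.
Δz = y_cotton·Δb = 2.5 × (1) = 2.5, so new z* = 1137.5 + 2.5 = 1140.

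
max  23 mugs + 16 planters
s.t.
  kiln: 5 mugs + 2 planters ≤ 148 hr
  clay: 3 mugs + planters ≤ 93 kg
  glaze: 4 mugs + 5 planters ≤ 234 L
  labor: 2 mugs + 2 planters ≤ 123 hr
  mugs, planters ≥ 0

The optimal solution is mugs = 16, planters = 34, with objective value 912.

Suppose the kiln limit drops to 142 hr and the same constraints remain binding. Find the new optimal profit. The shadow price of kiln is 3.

Δb = -6, so new z* = 912 + (3)·(-6) = 912 − 18 = 894.

894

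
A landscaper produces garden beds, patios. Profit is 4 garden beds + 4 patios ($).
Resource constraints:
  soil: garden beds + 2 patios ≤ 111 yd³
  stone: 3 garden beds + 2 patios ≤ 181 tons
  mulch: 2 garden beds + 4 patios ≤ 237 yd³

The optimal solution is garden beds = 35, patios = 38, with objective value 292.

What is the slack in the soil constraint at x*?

soil used = 1·35 + 2·38 = 111; slack = 111 − 111 = 0.

0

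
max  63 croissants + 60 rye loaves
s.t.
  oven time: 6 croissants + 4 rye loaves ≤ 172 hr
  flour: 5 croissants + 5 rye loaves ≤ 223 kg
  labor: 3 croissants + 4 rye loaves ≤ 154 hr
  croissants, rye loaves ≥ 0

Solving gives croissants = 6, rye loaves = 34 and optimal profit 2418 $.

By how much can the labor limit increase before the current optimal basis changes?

18

Binding constraints: oven time, labor. The basis is B = [[6,4],[3,4]] with det 12.
Per unit increase in labor, x* moves by d = (-0.3333, 0.5).
The basis stays optimal until croissants reaches 0; allowable increase = 18 hr.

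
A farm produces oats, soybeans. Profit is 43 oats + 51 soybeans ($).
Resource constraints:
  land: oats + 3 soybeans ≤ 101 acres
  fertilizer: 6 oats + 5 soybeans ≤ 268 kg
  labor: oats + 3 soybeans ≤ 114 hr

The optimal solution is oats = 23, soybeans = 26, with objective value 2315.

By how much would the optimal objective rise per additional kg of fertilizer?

Binding: land and fertilizer. Non-binding: labor (13 unused).
Slack constraints have shadow price 0 (complementary slackness).
From A_Bᵀ y = c: 1·y_land + 6·y_fertilizer = 43; 3·y_land + 5·y_fertilizer = 51.
→ y_land = 7 and y_fertilizer = 6.
Shadow price of fertilizer = 6.

6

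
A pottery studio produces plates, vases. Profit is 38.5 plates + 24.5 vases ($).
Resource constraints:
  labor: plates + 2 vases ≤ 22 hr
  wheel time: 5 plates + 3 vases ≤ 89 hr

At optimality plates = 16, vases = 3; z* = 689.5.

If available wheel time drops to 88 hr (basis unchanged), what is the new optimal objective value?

682

Check each constraint at x*: labor 22/22 (tight); wheel time 89/89 (tight).
From A_Bᵀ y = c: 1·y_labor + 5·y_wheel time = 38.5; 2·y_labor + 3·y_wheel time = 24.5.
→ y_labor = 1 and y_wheel time = 7.5.
Δz = y_wheel time·Δb = 7.5 × (-1) = -7.5, so new z* = 689.5 − 7.5 = 682.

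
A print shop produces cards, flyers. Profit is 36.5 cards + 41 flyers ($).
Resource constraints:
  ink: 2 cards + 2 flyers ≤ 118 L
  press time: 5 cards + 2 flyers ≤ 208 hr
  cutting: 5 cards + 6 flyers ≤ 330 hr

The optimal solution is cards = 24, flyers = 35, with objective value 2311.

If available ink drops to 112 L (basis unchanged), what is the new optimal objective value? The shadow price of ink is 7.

2269

Δb = -6, so new z* = 2311 + (7)·(-6) = 2311 − 42 = 2269.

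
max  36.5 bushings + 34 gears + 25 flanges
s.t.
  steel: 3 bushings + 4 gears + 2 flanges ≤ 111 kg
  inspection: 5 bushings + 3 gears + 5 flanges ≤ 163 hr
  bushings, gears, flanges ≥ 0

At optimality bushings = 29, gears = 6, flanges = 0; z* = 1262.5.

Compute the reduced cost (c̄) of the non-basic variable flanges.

-6

Check each constraint at x*: steel 111/111 (tight); inspection 163/163 (tight).
Dual feasibility on the basic columns requires 3·y_steel + 5·y_inspection = 36.5, 4·y_steel + 3·y_inspection = 34.
This yields shadow prices y_steel = 5.5, y_inspection = 4.
Reduced cost of flanges: c₃ − yᵀa₃ = 25 − (5.5·2 + 4·5) = 25 − 31 = -6.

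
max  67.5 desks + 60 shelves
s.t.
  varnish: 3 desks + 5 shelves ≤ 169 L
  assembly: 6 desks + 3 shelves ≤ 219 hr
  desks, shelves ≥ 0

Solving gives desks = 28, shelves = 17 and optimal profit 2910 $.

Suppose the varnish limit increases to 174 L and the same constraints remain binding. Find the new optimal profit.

2947.5

Both varnish and assembly are binding at x*.
The binding rows give the dual system: 3·y_varnish + 6·y_assembly = 67.5 and 5·y_varnish + 3·y_assembly = 60.
This yields shadow prices y_varnish = 7.5, y_assembly = 7.5.
Δz = y_varnish·Δb = 7.5 × (5) = 37.5, so new z* = 2910 + 37.5 = 2947.5.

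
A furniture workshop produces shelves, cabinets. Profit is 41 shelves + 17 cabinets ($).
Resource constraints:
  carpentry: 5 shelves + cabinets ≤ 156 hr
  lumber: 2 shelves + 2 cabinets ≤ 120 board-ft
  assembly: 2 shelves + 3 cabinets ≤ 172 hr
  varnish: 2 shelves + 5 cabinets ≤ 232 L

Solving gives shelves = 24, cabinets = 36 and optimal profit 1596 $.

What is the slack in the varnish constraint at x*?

4

varnish used = 2·24 + 5·36 = 228; slack = 232 − 228 = 4.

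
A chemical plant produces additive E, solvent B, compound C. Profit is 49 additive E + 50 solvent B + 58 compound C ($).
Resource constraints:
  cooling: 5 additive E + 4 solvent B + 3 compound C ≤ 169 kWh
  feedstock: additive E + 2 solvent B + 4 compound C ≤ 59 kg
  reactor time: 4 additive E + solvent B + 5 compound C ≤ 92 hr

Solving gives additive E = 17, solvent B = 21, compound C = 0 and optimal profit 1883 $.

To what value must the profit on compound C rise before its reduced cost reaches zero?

Check each constraint at x*: cooling 169/169 (tight); feedstock 59/59 (tight); reactor time 89/92 (slack 3).
Since reactor time is not tight, its dual is 0.
Dual feasibility on the basic columns requires 5·y_cooling + 1·y_feedstock = 49, 4·y_cooling + 2·y_feedstock = 50.
This yields shadow prices y_cooling = 8, y_feedstock = 9.
compound C enters the basis when its profit ≥ yᵀa₃ = 8·3 + 9·4 = 60.

60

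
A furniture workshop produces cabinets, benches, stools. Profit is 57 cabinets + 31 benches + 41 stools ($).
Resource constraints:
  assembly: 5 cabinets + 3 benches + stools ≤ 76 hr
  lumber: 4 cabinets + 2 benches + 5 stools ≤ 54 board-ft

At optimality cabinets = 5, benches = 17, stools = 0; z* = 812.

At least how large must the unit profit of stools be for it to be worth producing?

45

Both assembly and lumber are binding at x*.
From A_Bᵀ y = c: 5·y_assembly + 4·y_lumber = 57; 3·y_assembly + 2·y_lumber = 31.
This yields shadow prices y_assembly = 5, y_lumber = 8.
stools enters the basis when its profit ≥ yᵀa₃ = 5·1 + 8·5 = 45.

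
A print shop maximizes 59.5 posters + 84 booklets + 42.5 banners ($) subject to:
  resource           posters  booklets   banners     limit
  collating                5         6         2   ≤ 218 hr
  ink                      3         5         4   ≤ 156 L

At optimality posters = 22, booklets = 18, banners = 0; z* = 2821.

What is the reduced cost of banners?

-6.5

At the optimum: collating uses 218 of 218 (binding); ink uses 156 of 156 (binding).
Dual feasibility on the basic columns requires 5·y_collating + 3·y_ink = 59.5, 6·y_collating + 5·y_ink = 84.
→ y_collating = 6.5 and y_ink = 9.
Reduced cost of banners: c₃ − yᵀa₃ = 42.5 − (6.5·2 + 9·4) = 42.5 − 49 = -6.5.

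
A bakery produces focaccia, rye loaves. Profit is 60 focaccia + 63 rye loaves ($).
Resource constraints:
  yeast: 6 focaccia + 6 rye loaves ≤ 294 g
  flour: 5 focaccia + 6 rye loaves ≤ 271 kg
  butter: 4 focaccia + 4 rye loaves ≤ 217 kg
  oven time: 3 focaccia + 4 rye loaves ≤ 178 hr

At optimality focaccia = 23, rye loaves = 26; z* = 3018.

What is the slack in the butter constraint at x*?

21

butter used = 4·23 + 4·26 = 196; slack = 217 − 196 = 21.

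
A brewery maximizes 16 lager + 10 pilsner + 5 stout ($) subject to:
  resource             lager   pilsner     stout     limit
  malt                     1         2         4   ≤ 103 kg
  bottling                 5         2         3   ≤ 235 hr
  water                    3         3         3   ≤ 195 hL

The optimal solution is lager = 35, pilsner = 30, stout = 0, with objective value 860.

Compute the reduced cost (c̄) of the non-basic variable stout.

-7

Check each constraint at x*: malt 95/103 (slack 8); bottling 235/235 (tight); water 195/195 (tight).
By complementary slackness, y = 0 for the non-binding constraint.
From A_Bᵀ y = c: 5·y_bottling + 3·y_water = 16; 2·y_bottling + 3·y_water = 10.
This yields shadow prices y_bottling = 2, y_water = 2.
Reduced cost of stout: c₃ − yᵀa₃ = 5 − (2·3 + 2·3) = 5 − 12 = -7.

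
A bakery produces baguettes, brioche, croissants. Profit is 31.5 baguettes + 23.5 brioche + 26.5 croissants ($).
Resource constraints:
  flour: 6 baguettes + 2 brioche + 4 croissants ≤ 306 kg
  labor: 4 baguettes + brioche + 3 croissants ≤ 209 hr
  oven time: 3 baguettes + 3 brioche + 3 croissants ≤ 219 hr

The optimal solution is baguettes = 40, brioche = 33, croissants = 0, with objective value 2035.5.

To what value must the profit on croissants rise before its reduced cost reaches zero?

27.5

Check each constraint at x*: flour 306/306 (tight); labor 193/209 (slack 16); oven time 219/219 (tight).
Since labor is not tight, its dual is 0.
From A_Bᵀ y = c: 6·y_flour + 3·y_oven time = 31.5; 2·y_flour + 3·y_oven time = 23.5.
Solving: y_flour = 2, y_oven time = 6.5.
croissants enters the basis when its profit ≥ yᵀa₃ = 2·4 + 6.5·3 = 27.5.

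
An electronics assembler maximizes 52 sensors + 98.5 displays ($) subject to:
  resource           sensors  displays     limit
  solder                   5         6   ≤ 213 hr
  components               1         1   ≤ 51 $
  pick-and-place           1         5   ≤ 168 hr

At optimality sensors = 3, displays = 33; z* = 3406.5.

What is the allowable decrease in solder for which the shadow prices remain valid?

11.4

Binding constraints: solder, pick-and-place. The basis is B = [[5,6],[1,5]] with det 19.
Per unit decrease in solder, x* moves by d = (-0.2632, 0.0526).
The basis stays optimal until sensors reaches 0; allowable decrease = 11.4 hr.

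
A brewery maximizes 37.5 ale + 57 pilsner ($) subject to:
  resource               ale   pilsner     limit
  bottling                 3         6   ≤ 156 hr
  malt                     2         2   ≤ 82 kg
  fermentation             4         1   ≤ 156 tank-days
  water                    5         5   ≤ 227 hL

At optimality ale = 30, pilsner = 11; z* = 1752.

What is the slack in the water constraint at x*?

22

water used = 5·30 + 5·11 = 205; slack = 227 − 205 = 22.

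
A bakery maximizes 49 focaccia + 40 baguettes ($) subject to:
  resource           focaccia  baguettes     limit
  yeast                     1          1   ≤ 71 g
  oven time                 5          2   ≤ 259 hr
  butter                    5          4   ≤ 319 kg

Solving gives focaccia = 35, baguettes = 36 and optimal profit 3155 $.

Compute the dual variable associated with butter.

9

Check each constraint at x*: yeast 71/71 (tight); oven time 247/259 (slack 12); butter 319/319 (tight).
Since oven time is not tight, its dual is 0.
The binding rows give the dual system: 1·y_yeast + 5·y_butter = 49 and 1·y_yeast + 4·y_butter = 40.
Solving: y_yeast = 4, y_butter = 9.
Shadow price of butter = 9.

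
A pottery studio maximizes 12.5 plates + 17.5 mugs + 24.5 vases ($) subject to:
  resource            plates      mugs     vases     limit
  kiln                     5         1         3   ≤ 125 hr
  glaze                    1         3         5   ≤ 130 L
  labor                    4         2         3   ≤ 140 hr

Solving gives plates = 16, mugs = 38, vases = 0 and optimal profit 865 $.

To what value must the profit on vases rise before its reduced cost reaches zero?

At the optimum: kiln uses 118 of 125 (slack = 7); glaze uses 130 of 130 (binding); labor uses 140 of 140 (binding).
By complementary slackness, y = 0 for the non-binding constraint.
Dual feasibility on the basic columns requires 1·y_glaze + 4·y_labor = 12.5, 3·y_glaze + 2·y_labor = 17.5.
→ y_glaze = 4.5 and y_labor = 2.
vases enters the basis when its profit ≥ yᵀa₃ = 4.5·5 + 2·3 = 28.5.

28.5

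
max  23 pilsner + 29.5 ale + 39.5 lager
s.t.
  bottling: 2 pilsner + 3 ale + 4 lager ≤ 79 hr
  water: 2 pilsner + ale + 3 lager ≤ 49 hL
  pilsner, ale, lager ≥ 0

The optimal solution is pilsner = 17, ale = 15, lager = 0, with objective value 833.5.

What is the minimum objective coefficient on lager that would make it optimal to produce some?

43.5

Check each constraint at x*: bottling 79/79 (tight); water 49/49 (tight).
Dual feasibility on the basic columns requires 2·y_bottling + 2·y_water = 23, 3·y_bottling + 1·y_water = 29.5.
This yields shadow prices y_bottling = 9, y_water = 2.5.
lager enters the basis when its profit ≥ yᵀa₃ = 9·4 + 2.5·3 = 43.5.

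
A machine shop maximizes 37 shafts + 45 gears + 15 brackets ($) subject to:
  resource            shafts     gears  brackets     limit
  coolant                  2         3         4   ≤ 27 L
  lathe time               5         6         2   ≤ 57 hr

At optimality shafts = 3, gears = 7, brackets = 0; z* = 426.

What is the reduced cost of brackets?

-3

Check each constraint at x*: coolant 27/27 (tight); lathe time 57/57 (tight).
Dual feasibility on the basic columns requires 2·y_coolant + 5·y_lathe time = 37, 3·y_coolant + 6·y_lathe time = 45.
Solving: y_coolant = 1, y_lathe time = 7.
Reduced cost of brackets: c₃ − yᵀa₃ = 15 − (1·4 + 7·2) = 15 − 18 = -3.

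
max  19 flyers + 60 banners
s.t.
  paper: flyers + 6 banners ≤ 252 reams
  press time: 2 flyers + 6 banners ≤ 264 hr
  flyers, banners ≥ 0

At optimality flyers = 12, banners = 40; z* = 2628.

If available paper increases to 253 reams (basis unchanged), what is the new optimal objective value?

2629

At the optimum: paper uses 252 of 252 (binding); press time uses 264 of 264 (binding).
From A_Bᵀ y = c: 1·y_paper + 2·y_press time = 19; 6·y_paper + 6·y_press time = 60.
Solving: y_paper = 1, y_press time = 9.
Δz = y_paper·Δb = 1 × (1) = 1, so new z* = 2628 + 1 = 2629.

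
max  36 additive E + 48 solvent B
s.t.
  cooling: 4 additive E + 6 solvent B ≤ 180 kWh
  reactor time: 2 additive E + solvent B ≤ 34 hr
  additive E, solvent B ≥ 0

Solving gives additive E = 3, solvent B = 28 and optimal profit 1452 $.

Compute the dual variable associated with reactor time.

3

Both cooling and reactor time are binding at x*.
The binding rows give the dual system: 4·y_cooling + 2·y_reactor time = 36 and 6·y_cooling + 1·y_reactor time = 48.
→ y_cooling = 7.5 and y_reactor time = 3.
Shadow price of reactor time = 3.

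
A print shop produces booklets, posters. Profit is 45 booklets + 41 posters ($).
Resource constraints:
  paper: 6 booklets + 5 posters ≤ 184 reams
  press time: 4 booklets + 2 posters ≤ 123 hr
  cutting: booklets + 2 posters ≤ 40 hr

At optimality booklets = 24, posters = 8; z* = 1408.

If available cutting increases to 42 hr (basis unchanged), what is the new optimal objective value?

Check each constraint at x*: paper 184/184 (tight); press time 112/123 (slack 11); cutting 40/40 (tight).
Since press time is not tight, its dual is 0.
The binding rows give the dual system: 6·y_paper + 1·y_cutting = 45 and 5·y_paper + 2·y_cutting = 41.
Solving: y_paper = 7, y_cutting = 3.
Δz = y_cutting·Δb = 3 × (2) = 6, so new z* = 1408 + 6 = 1414.

1414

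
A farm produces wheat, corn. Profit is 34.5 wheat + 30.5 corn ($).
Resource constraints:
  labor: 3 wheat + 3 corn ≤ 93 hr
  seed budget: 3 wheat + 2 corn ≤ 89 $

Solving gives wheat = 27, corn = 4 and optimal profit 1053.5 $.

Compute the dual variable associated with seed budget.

At the optimum: labor uses 93 of 93 (binding); seed budget uses 89 of 89 (binding).
Dual feasibility on the basic columns requires 3·y_labor + 3·y_seed budget = 34.5, 3·y_labor + 2·y_seed budget = 30.5.
Solving: y_labor = 7.5, y_seed budget = 4.
Shadow price of seed budget = 4.

4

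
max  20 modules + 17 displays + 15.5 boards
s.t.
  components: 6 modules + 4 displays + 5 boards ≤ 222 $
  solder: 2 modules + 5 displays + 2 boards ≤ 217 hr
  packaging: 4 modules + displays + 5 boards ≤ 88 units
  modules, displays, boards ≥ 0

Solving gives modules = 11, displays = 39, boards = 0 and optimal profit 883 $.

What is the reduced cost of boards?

Check each constraint at x*: components 222/222 (tight); solder 217/217 (tight); packaging 83/88 (slack 5).
Slack constraints have shadow price 0 (complementary slackness).
The binding rows give the dual system: 6·y_components + 2·y_solder = 20 and 4·y_components + 5·y_solder = 17.
→ y_components = 3 and y_solder = 1.
Reduced cost of boards: c₃ − yᵀa₃ = 15.5 − (3·5 + 1·2) = 15.5 − 17 = -1.5.

-1.5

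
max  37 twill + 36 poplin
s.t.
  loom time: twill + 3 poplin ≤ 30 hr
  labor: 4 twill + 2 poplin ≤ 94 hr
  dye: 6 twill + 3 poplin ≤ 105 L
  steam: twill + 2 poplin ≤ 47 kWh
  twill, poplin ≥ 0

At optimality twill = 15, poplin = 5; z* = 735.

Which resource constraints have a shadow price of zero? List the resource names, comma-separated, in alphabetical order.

loom time: 30/30 (binding)
labor: 70/94 (slack 24)
dye: 105/105 (binding)
steam: 25/47 (slack 22)
By complementary slackness, a constraint with positive slack has shadow price 0 → labor, steam.

labor, steam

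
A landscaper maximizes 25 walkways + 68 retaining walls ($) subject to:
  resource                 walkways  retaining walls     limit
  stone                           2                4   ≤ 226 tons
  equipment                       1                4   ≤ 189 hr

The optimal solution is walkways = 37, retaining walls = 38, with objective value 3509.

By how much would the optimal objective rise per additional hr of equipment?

9

Check each constraint at x*: stone 226/226 (tight); equipment 189/189 (tight).
The binding rows give the dual system: 2·y_stone + 1·y_equipment = 25 and 4·y_stone + 4·y_equipment = 68.
→ y_stone = 8 and y_equipment = 9.
Shadow price of equipment = 9.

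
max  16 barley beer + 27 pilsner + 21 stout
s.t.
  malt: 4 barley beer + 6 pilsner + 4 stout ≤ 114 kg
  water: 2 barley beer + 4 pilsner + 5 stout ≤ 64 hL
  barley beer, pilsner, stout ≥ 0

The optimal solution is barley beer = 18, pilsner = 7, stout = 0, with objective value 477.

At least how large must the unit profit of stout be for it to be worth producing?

Check each constraint at x*: malt 114/114 (tight); water 64/64 (tight).
From A_Bᵀ y = c: 4·y_malt + 2·y_water = 16; 6·y_malt + 4·y_water = 27.
This yields shadow prices y_malt = 2.5, y_water = 3.
stout enters the basis when its profit ≥ yᵀa₃ = 2.5·4 + 3·5 = 25.

25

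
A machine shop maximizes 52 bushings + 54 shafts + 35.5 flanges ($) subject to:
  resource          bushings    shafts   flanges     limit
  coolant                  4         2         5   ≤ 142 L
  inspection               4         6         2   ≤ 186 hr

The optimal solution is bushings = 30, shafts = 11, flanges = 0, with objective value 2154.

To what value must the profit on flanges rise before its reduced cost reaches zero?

44

Check each constraint at x*: coolant 142/142 (tight); inspection 186/186 (tight).
The binding rows give the dual system: 4·y_coolant + 4·y_inspection = 52 and 2·y_coolant + 6·y_inspection = 54.
This yields shadow prices y_coolant = 6, y_inspection = 7.
flanges enters the basis when its profit ≥ yᵀa₃ = 6·5 + 7·2 = 44.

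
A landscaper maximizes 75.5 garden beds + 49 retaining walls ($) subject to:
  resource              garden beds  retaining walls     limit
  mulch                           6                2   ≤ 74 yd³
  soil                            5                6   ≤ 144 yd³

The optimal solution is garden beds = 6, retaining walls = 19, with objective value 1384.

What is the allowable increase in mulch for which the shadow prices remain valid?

Binding constraints: mulch, soil. The basis is B = [[6,2],[5,6]] with det 26.
Per unit increase in mulch, x* moves by d = (0.2308, -0.1923).
The basis stays optimal until retaining walls reaches 0; allowable increase = 98.8 yd³.

98.8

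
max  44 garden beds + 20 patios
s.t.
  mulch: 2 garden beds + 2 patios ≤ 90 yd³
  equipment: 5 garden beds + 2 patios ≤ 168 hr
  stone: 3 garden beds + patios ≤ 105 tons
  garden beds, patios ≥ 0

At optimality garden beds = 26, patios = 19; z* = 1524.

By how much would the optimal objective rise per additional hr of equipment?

At the optimum: mulch uses 90 of 90 (binding); equipment uses 168 of 168 (binding); stone uses 97 of 105 (slack = 8).
Slack constraints have shadow price 0 (complementary slackness).
Dual feasibility on the basic columns requires 2·y_mulch + 5·y_equipment = 44, 2·y_mulch + 2·y_equipment = 20.
Solving: y_mulch = 2, y_equipment = 8.
Shadow price of equipment = 8.

8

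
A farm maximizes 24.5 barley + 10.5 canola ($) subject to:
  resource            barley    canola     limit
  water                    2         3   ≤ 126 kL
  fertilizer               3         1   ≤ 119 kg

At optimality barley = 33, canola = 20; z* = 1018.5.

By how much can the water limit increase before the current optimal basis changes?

Binding constraints: water, fertilizer. The basis is B = [[2,3],[3,1]] with det -7.
Per unit increase in water, x* moves by d = (-0.1429, 0.4286).
The basis stays optimal until barley reaches 0; allowable increase = 231 kL.

231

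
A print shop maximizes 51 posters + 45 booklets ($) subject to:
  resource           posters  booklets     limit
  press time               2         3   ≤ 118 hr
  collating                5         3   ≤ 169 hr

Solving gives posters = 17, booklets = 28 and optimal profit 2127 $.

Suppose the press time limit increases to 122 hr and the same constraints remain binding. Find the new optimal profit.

2159

Both press time and collating are binding at x*.
The binding rows give the dual system: 2·y_press time + 5·y_collating = 51 and 3·y_press time + 3·y_collating = 45.
Solving: y_press time = 8, y_collating = 7.
Δz = y_press time·Δb = 8 × (4) = 32, so new z* = 2127 + 32 = 2159.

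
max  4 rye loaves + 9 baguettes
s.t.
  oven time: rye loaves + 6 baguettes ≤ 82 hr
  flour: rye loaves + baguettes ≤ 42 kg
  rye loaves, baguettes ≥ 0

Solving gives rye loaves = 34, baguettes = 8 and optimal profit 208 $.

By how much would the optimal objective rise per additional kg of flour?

3

At the optimum: oven time uses 82 of 82 (binding); flour uses 42 of 42 (binding).
Dual feasibility on the basic columns requires 1·y_oven time + 1·y_flour = 4, 6·y_oven time + 1·y_flour = 9.
→ y_oven time = 1 and y_flour = 3.
Shadow price of flour = 3.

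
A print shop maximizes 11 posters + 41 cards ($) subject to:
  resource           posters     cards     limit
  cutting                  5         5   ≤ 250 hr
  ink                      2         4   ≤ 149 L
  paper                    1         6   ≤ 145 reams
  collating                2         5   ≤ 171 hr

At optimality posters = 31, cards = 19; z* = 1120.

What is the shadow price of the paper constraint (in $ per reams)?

6

Check each constraint at x*: cutting 250/250 (tight); ink 138/149 (slack 11); paper 145/145 (tight); collating 157/171 (slack 14).
By complementary slackness, y = 0 for the non-binding constraints.
The binding rows give the dual system: 5·y_cutting + 1·y_paper = 11 and 5·y_cutting + 6·y_paper = 41.
→ y_cutting = 1 and y_paper = 6.
Shadow price of paper = 6.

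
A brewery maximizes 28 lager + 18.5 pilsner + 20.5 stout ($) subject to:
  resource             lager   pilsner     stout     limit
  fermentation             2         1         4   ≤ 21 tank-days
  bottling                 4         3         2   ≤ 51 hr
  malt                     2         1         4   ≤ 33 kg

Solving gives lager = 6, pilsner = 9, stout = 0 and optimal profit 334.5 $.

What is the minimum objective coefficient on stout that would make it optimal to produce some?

Binding: fermentation and bottling. Non-binding: malt (12 unused).
By complementary slackness, y = 0 for the non-binding constraint.
From A_Bᵀ y = c: 2·y_fermentation + 4·y_bottling = 28; 1·y_fermentation + 3·y_bottling = 18.5.
This yields shadow prices y_fermentation = 5, y_bottling = 4.5.
stout enters the basis when its profit ≥ yᵀa₃ = 5·4 + 4.5·2 = 29.

29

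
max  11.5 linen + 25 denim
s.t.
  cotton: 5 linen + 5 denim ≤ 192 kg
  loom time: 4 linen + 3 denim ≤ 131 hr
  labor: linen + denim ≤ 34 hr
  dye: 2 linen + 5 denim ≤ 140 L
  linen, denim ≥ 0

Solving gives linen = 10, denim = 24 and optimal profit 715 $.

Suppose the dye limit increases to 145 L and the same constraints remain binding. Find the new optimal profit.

Check each constraint at x*: cotton 170/192 (slack 22); loom time 112/131 (slack 19); labor 34/34 (tight); dye 140/140 (tight).
By complementary slackness, y = 0 for the non-binding constraints.
Dual feasibility on the basic columns requires 1·y_labor + 2·y_dye = 11.5, 1·y_labor + 5·y_dye = 25.
→ y_labor = 2.5 and y_dye = 4.5.
Δz = y_dye·Δb = 4.5 × (5) = 22.5, so new z* = 715 + 22.5 = 737.5.

737.5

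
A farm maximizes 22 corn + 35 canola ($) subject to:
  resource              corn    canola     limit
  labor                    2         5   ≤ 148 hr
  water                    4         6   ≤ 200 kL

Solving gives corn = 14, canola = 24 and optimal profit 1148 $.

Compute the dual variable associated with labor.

1

At the optimum: labor uses 148 of 148 (binding); water uses 200 of 200 (binding).
Dual feasibility on the basic columns requires 2·y_labor + 4·y_water = 22, 5·y_labor + 6·y_water = 35.
→ y_labor = 1 and y_water = 5.
Shadow price of labor = 1.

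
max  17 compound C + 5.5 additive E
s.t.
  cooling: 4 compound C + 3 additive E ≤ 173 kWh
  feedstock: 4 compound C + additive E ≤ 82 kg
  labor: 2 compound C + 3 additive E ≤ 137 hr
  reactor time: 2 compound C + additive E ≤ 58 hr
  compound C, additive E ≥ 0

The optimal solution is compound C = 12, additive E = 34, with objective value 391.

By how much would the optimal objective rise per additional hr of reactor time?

2.5

Binding: feedstock and reactor time. Non-binding: cooling (23 unused), labor (11 unused).
Slack constraints have shadow price 0 (complementary slackness).
Dual feasibility on the basic columns requires 4·y_feedstock + 2·y_reactor time = 17, 1·y_feedstock + 1·y_reactor time = 5.5.
Solving: y_feedstock = 3, y_reactor time = 2.5.
Shadow price of reactor time = 2.5.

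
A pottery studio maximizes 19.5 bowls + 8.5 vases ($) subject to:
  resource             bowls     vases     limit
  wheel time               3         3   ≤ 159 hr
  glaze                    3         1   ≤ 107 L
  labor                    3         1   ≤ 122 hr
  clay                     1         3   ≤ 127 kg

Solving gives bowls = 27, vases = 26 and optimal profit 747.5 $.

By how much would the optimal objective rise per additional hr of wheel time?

Binding: wheel time and glaze. Non-binding: labor (15 unused), clay (22 unused).
Since labor, clay are not tight, their duals are 0.
The binding rows give the dual system: 3·y_wheel time + 3·y_glaze = 19.5 and 3·y_wheel time + 1·y_glaze = 8.5.
→ y_wheel time = 1 and y_glaze = 5.5.
Shadow price of wheel time = 1.

1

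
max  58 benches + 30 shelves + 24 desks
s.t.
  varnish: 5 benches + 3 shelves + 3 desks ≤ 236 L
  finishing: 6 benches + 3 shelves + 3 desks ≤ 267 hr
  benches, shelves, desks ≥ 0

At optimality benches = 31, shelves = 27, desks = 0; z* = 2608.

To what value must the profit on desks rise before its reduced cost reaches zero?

30

Both varnish and finishing are binding at x*.
The binding rows give the dual system: 5·y_varnish + 6·y_finishing = 58 and 3·y_varnish + 3·y_finishing = 30.
→ y_varnish = 2 and y_finishing = 8.
desks enters the basis when its profit ≥ yᵀa₃ = 2·3 + 8·3 = 30.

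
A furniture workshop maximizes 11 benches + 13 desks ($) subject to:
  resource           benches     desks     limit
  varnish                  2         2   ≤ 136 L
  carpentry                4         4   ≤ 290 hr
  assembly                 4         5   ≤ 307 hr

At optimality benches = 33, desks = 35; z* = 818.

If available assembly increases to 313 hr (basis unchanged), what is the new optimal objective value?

830

At the optimum: varnish uses 136 of 136 (binding); carpentry uses 272 of 290 (slack = 18); assembly uses 307 of 307 (binding).
Since carpentry is not tight, its dual is 0.
From A_Bᵀ y = c: 2·y_varnish + 4·y_assembly = 11; 2·y_varnish + 5·y_assembly = 13.
→ y_varnish = 1.5 and y_assembly = 2.
Δz = y_assembly·Δb = 2 × (6) = 12, so new z* = 818 + 12 = 830.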